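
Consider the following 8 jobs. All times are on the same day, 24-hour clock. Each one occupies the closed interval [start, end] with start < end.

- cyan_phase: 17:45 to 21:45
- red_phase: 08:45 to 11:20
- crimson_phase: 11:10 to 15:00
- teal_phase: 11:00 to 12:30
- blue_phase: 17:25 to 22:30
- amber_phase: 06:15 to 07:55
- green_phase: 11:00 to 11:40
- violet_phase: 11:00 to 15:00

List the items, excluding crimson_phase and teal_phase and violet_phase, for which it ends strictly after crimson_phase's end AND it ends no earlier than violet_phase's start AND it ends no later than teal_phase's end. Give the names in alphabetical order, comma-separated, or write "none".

Conditions: its end is strictly after crimson_phase's end (X.end > 15:00) AND its end is no earlier than violet_phase's start (X.end >= 11:00) AND its end is no later than teal_phase's end (X.end <= 12:30).
amber_phase: end 07:55 > 15:00? ✗; end 07:55 >= 11:00? ✗; end 07:55 <= 12:30? ✓ → no.
blue_phase: end 22:30 > 15:00? ✓; end 22:30 >= 11:00? ✓; end 22:30 <= 12:30? ✗ → no.
cyan_phase: end 21:45 > 15:00? ✓; end 21:45 >= 11:00? ✓; end 21:45 <= 12:30? ✗ → no.
green_phase: end 11:40 > 15:00? ✗; end 11:40 >= 11:00? ✓; end 11:40 <= 12:30? ✓ → no.
red_phase: end 11:20 > 15:00? ✗; end 11:20 >= 11:00? ✓; end 11:20 <= 12:30? ✓ → no.
Result: none.

none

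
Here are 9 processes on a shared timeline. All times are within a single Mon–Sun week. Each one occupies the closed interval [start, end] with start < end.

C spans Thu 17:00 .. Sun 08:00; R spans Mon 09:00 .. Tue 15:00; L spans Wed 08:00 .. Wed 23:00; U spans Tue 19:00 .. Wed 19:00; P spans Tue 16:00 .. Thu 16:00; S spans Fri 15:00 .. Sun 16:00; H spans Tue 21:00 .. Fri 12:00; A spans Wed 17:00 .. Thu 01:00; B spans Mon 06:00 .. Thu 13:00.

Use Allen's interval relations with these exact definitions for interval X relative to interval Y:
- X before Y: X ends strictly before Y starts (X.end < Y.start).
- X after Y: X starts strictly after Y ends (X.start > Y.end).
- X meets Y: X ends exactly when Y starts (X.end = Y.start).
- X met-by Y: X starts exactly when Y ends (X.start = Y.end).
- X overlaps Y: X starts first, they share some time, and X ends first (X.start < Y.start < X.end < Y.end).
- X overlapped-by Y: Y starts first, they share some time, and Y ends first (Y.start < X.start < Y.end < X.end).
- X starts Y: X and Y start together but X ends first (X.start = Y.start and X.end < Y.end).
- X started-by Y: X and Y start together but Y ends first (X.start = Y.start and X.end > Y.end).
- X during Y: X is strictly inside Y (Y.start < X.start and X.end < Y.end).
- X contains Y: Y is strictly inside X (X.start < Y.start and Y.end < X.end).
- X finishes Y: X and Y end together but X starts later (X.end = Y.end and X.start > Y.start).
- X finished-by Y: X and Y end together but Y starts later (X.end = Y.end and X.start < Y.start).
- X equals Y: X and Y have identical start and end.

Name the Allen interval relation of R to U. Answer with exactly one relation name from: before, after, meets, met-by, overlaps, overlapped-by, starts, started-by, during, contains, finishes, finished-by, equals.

before

R = [Mon 09:00, Tue 15:00]; U = [Tue 19:00, Wed 19:00].
Compare endpoints: R.start < U.start, R.start < U.end, R.end < U.start, R.end < U.end.
That pattern is 'before'.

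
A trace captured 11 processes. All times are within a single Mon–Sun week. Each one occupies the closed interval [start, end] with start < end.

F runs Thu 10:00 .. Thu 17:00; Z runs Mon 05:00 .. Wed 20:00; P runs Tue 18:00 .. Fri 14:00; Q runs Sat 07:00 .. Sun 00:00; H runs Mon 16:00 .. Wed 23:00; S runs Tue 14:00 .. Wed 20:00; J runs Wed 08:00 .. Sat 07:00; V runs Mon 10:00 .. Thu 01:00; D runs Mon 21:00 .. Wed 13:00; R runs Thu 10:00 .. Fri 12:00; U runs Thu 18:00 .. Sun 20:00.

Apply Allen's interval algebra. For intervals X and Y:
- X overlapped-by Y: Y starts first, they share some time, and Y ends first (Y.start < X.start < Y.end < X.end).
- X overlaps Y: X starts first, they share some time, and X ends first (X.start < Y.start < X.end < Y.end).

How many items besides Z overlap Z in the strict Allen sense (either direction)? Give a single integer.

4

Target Z = [Mon 05:00, Wed 20:00].
D [Mon 21:00, Wed 13:00] → during → no.
F [Thu 10:00, Thu 17:00] → after → no.
H [Mon 16:00, Wed 23:00] → overlapped-by → counts.
J [Wed 08:00, Sat 07:00] → overlapped-by → counts.
P [Tue 18:00, Fri 14:00] → overlapped-by → counts.
Q [Sat 07:00, Sun 00:00] → after → no.
R [Thu 10:00, Fri 12:00] → after → no.
S [Tue 14:00, Wed 20:00] → finishes → no.
U [Thu 18:00, Sun 20:00] → after → no.
V [Mon 10:00, Thu 01:00] → overlapped-by → counts.
Total: 4.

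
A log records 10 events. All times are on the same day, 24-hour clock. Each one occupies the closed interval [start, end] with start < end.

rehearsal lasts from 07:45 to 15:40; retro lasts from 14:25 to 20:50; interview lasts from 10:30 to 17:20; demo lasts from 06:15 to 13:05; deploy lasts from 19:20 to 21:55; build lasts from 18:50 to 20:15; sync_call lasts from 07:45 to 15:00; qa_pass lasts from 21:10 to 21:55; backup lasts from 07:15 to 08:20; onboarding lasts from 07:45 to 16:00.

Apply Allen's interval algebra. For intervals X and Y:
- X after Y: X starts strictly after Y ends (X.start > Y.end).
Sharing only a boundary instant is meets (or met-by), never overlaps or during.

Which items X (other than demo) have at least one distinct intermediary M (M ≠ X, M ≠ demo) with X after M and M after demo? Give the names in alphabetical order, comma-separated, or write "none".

Target demo = [06:15, 13:05].
Intermediaries M with M after demo: build, deploy, qa_pass, retro.
Via build — items with X after build: qa_pass.
Via deploy — items with X after deploy: none.
Via qa_pass — items with X after qa_pass: none.
Via retro — items with X after retro: qa_pass.
Union: qa_pass.

qa_pass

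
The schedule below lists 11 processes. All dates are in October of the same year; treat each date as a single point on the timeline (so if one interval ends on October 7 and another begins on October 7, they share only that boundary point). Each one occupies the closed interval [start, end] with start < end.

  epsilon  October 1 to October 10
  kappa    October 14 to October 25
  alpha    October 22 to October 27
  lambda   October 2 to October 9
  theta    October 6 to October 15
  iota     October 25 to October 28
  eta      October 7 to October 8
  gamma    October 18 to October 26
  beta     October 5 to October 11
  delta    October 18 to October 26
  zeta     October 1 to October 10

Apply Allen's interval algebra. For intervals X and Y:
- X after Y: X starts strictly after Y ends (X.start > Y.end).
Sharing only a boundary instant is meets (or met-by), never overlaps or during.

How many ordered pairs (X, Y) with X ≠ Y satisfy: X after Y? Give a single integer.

29

Checking all 110 ordered pairs for relation 'after'; matching pairs in alphabetical order:
(alpha, beta): alpha after beta ✓
(alpha, epsilon): alpha after epsilon ✓
(alpha, eta): alpha after eta ✓
(alpha, lambda): alpha after lambda ✓
(alpha, theta): alpha after theta ✓
(alpha, zeta): alpha after zeta ✓
(delta, beta): delta after beta ✓
(delta, epsilon): delta after epsilon ✓
(delta, eta): delta after eta ✓
(delta, lambda): delta after lambda ✓
(delta, theta): delta after theta ✓
(delta, zeta): delta after zeta ✓
(gamma, beta): gamma after beta ✓
(gamma, epsilon): gamma after epsilon ✓
(gamma, eta): gamma after eta ✓
(gamma, lambda): gamma after lambda ✓
(gamma, theta): gamma after theta ✓
(gamma, zeta): gamma after zeta ✓
(iota, beta): iota after beta ✓
(iota, epsilon): iota after epsilon ✓
(iota, eta): iota after eta ✓
(iota, lambda): iota after lambda ✓
(iota, theta): iota after theta ✓
(iota, zeta): iota after zeta ✓
... plus 5 further pairs not listed.
Count: 29.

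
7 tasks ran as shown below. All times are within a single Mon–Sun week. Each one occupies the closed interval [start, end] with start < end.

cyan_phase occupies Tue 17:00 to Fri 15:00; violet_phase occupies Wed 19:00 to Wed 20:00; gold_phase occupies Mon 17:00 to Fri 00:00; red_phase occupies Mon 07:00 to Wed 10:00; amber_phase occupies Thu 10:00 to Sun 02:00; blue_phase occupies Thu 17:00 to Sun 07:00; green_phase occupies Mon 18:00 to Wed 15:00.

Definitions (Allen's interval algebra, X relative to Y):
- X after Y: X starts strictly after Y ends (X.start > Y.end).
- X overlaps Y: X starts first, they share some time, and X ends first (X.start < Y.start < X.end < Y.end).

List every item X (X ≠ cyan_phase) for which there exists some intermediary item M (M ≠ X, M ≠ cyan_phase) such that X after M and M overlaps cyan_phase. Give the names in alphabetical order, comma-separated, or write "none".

Target cyan_phase = [Tue 17:00, Fri 15:00].
Intermediaries M with M overlaps cyan_phase: gold_phase, green_phase, red_phase.
Via gold_phase — items with X after gold_phase: none.
Via green_phase — items with X after green_phase: amber_phase, blue_phase, violet_phase.
Via red_phase — items with X after red_phase: amber_phase, blue_phase, violet_phase.
Union: amber_phase, blue_phase, violet_phase.

amber_phase, blue_phase, violet_phase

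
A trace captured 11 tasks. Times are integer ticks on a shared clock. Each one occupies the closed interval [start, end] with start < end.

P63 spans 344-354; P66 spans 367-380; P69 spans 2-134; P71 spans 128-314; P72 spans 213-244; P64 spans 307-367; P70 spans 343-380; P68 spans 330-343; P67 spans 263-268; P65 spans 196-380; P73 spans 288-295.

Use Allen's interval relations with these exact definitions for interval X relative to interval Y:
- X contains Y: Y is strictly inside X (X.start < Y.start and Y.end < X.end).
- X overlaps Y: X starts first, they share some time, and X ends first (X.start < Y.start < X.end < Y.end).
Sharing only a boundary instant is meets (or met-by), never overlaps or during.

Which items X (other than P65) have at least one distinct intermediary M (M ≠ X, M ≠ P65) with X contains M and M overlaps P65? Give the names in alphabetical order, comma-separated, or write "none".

none

Target P65 = [196, 380].
Intermediaries M with M overlaps P65: P71.
Via P71 — items with X contains P71: none.
Union: none.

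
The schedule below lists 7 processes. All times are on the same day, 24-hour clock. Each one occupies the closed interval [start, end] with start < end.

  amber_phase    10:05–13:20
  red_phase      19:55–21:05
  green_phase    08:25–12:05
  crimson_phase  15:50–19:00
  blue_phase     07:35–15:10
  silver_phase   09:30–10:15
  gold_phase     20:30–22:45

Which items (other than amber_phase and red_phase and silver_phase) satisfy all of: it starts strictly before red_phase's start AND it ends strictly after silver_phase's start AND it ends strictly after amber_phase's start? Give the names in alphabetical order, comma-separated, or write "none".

blue_phase, crimson_phase, green_phase

Conditions: its start is strictly before red_phase's start (X.start < 19:55) AND its end is strictly after silver_phase's start (X.end > 09:30) AND its end is strictly after amber_phase's start (X.end > 10:05).
blue_phase: start 07:35 < 19:55? ✓; end 15:10 > 09:30? ✓; end 15:10 > 10:05? ✓ → yes.
crimson_phase: start 15:50 < 19:55? ✓; end 19:00 > 09:30? ✓; end 19:00 > 10:05? ✓ → yes.
gold_phase: start 20:30 < 19:55? ✗; end 22:45 > 09:30? ✓; end 22:45 > 10:05? ✓ → no.
green_phase: start 08:25 < 19:55? ✓; end 12:05 > 09:30? ✓; end 12:05 > 10:05? ✓ → yes.
Result: blue_phase, crimson_phase, green_phase.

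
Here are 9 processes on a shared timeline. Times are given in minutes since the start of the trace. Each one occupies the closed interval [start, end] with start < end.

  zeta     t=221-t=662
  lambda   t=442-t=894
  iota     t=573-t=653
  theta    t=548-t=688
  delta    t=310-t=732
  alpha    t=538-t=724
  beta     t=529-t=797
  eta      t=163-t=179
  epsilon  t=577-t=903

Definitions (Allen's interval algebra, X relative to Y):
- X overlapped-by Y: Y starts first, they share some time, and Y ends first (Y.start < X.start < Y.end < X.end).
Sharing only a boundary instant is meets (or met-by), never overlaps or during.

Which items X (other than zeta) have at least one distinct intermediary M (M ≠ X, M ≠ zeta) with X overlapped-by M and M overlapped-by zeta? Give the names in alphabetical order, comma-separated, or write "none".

Target zeta = [t=221, t=662].
Intermediaries M with M overlapped-by zeta: alpha, beta, delta, epsilon, lambda, theta.
Via alpha — items with X overlapped-by alpha: epsilon.
Via beta — items with X overlapped-by beta: epsilon.
Via delta — items with X overlapped-by delta: beta, epsilon, lambda.
Via epsilon — items with X overlapped-by epsilon: none.
Via lambda — items with X overlapped-by lambda: epsilon.
Via theta — items with X overlapped-by theta: epsilon.
Union: beta, epsilon, lambda.

beta, epsilon, lambda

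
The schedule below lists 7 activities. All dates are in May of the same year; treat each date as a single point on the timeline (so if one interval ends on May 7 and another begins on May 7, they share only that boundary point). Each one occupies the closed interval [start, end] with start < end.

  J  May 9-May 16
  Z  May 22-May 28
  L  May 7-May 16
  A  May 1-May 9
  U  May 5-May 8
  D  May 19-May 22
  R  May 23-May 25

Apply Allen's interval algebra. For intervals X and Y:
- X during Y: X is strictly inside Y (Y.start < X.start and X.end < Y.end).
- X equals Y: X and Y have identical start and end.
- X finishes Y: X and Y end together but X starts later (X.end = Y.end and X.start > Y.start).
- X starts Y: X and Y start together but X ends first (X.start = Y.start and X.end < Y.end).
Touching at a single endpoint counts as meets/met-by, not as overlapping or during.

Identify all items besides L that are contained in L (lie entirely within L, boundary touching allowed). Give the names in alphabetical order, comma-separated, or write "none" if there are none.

J

Target L = [May 7, May 16].
A [May 1, May 9] → overlaps → no.
D [May 19, May 22] → after → no.
J [May 9, May 16] → finishes → yes.
R [May 23, May 25] → after → no.
U [May 5, May 8] → overlaps → no.
Z [May 22, May 28] → after → no.
Result: J.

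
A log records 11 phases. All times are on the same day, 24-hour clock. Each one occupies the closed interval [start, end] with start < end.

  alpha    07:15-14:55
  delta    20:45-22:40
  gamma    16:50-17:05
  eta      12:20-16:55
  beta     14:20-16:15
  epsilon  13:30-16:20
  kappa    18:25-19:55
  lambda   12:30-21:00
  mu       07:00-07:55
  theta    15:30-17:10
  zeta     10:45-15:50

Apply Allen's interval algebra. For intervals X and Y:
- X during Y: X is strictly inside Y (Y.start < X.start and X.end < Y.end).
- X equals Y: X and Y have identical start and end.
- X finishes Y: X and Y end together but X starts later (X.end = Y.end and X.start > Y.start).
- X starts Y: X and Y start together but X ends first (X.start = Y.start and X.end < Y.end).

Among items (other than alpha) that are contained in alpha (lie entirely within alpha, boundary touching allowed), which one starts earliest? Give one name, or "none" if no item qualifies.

none

Target alpha = [07:15, 14:55].
beta [14:20, 16:15] → overlapped-by → excluded.
delta [20:45, 22:40] → after → excluded.
epsilon [13:30, 16:20] → overlapped-by → excluded.
eta [12:20, 16:55] → overlapped-by → excluded.
gamma [16:50, 17:05] → after → excluded.
kappa [18:25, 19:55] → after → excluded.
lambda [12:30, 21:00] → overlapped-by → excluded.
mu [07:00, 07:55] → overlaps → excluded.
theta [15:30, 17:10] → after → excluded.
zeta [10:45, 15:50] → overlapped-by → excluded.
No candidates → none.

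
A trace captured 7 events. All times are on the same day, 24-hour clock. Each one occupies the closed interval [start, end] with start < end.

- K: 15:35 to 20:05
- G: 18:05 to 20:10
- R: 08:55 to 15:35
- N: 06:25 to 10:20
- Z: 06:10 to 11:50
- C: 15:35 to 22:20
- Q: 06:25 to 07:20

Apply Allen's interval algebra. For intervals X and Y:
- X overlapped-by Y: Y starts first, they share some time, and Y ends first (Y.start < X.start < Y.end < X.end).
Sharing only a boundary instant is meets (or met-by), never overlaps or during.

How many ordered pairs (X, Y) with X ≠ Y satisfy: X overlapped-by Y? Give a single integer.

3

Checking all 42 ordered pairs for relation 'overlapped-by'; matching pairs in alphabetical order:
(G, K): G overlapped-by K ✓
(R, N): R overlapped-by N ✓
(R, Z): R overlapped-by Z ✓
Count: 3.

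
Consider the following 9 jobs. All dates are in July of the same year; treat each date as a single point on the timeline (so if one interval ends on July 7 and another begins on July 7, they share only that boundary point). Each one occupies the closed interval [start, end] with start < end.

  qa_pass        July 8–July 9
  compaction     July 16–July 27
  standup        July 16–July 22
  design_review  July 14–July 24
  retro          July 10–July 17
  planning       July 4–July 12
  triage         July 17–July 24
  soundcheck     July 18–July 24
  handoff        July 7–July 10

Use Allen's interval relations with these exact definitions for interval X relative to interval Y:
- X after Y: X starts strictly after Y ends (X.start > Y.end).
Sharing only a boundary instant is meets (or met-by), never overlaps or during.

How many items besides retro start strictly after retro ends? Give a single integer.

1

Target retro = [July 10, July 17].
compaction [July 16, July 27] → overlapped-by → no.
design_review [July 14, July 24] → overlapped-by → no.
handoff [July 7, July 10] → meets → no.
planning [July 4, July 12] → overlaps → no.
qa_pass [July 8, July 9] → before → no.
soundcheck [July 18, July 24] → after → counts.
standup [July 16, July 22] → overlapped-by → no.
triage [July 17, July 24] → met-by → no.
Total: 1.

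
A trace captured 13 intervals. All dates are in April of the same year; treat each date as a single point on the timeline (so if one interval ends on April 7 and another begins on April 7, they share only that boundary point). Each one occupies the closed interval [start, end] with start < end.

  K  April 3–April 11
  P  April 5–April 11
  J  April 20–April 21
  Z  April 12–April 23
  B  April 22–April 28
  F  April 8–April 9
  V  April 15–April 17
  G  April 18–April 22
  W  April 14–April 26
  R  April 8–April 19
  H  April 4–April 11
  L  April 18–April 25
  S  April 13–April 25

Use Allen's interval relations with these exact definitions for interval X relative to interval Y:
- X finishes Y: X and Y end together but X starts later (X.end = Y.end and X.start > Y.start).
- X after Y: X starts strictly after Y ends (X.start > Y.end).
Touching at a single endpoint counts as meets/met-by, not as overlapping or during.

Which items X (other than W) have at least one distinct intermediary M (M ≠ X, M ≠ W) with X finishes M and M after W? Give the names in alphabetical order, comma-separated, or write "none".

none

Target W = [April 14, April 26].
Intermediaries M with M after W: none.
Union: none.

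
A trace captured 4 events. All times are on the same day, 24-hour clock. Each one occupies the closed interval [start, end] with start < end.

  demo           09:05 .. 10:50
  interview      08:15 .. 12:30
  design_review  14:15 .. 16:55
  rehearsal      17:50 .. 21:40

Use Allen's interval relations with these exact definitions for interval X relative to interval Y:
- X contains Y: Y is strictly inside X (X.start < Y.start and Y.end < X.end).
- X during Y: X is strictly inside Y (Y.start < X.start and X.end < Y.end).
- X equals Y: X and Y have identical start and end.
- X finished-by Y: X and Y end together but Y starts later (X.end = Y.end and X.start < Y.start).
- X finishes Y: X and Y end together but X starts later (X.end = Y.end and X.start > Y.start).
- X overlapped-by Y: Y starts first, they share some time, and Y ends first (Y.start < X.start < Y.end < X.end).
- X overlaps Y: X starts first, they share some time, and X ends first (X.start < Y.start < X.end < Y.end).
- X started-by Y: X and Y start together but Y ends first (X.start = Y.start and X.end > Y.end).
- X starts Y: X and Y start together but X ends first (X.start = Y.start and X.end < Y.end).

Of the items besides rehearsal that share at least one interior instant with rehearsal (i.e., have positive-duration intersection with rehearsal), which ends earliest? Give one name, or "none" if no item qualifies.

Target rehearsal = [17:50, 21:40].
demo [09:05, 10:50] → before → excluded.
design_review [14:15, 16:55] → before → excluded.
interview [08:15, 12:30] → before → excluded.
No candidates → none.

none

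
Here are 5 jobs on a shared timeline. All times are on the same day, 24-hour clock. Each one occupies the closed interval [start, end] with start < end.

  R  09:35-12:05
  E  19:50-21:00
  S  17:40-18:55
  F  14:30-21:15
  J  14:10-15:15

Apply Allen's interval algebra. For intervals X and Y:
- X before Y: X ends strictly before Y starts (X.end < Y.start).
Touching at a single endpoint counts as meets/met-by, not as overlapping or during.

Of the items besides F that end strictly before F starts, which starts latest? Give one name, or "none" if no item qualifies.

Target F = [14:30, 21:15].
E [19:50, 21:00] → during → excluded.
J [14:10, 15:15] → overlaps → excluded.
R [09:35, 12:05] → before → candidate.
S [17:40, 18:55] → during → excluded.
Among candidates, latest start is 09:35 → R.

R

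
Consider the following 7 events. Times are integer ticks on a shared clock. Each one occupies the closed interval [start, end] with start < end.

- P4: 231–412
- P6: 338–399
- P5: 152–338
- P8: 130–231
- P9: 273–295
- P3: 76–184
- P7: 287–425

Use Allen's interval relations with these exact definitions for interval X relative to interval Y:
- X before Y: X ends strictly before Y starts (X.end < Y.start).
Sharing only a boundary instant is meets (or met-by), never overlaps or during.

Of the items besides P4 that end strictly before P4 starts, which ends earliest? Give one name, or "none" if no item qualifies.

P3

Target P4 = [231, 412].
P3 [76, 184] → before → candidate.
P5 [152, 338] → overlaps → excluded.
P6 [338, 399] → during → excluded.
P7 [287, 425] → overlapped-by → excluded.
P8 [130, 231] → meets → excluded.
P9 [273, 295] → during → excluded.
Among candidates, earliest end is 184 → P3.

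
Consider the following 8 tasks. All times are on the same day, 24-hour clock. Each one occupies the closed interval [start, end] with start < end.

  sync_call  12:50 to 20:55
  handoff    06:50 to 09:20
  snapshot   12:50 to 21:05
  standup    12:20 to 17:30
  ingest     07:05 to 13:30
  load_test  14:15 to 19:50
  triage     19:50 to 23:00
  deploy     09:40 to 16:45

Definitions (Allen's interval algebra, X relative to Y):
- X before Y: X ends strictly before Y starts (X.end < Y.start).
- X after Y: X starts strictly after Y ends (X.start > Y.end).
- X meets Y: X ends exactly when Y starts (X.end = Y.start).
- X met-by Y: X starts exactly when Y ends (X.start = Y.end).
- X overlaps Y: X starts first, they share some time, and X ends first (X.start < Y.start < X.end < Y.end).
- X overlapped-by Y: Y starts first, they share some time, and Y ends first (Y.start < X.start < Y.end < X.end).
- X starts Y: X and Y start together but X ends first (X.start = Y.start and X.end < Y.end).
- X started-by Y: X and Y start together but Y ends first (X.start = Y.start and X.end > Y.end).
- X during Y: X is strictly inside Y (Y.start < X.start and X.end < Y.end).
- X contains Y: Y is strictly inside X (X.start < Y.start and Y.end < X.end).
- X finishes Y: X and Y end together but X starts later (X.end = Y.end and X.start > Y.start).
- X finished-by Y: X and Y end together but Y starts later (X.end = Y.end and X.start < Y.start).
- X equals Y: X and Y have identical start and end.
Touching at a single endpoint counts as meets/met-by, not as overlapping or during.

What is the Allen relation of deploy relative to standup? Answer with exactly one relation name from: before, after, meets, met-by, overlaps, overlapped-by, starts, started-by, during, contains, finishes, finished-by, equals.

deploy = [09:40, 16:45]; standup = [12:20, 17:30].
Compare endpoints: deploy.start < standup.start, deploy.start < standup.end, deploy.end > standup.start, deploy.end < standup.end.
That pattern is 'overlaps'.

overlaps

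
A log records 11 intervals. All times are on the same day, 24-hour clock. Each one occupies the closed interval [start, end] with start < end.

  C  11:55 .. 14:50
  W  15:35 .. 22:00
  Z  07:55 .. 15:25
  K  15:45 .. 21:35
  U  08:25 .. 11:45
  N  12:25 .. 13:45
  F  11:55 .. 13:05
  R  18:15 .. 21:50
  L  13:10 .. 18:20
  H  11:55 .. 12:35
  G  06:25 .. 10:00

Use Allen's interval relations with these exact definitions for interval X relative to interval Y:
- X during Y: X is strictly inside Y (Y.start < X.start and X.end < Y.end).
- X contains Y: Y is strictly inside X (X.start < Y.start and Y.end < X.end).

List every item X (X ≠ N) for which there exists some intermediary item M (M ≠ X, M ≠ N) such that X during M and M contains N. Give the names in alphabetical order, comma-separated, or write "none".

C, F, H, U

Target N = [12:25, 13:45].
Intermediaries M with M contains N: C, Z.
Via C — items with X during C: none.
Via Z — items with X during Z: C, F, H, U.
Union: C, F, H, U.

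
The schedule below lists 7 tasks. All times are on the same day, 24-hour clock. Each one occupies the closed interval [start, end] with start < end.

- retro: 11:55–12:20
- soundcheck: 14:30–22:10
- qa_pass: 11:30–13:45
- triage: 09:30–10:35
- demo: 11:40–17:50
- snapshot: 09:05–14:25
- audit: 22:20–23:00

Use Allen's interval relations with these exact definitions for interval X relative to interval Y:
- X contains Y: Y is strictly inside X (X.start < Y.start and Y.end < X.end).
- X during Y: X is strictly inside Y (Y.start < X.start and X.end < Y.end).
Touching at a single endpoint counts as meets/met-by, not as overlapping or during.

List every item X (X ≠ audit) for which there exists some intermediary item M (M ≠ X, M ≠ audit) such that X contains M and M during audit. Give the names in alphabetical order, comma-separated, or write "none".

none

Target audit = [22:20, 23:00].
Intermediaries M with M during audit: none.
Union: none.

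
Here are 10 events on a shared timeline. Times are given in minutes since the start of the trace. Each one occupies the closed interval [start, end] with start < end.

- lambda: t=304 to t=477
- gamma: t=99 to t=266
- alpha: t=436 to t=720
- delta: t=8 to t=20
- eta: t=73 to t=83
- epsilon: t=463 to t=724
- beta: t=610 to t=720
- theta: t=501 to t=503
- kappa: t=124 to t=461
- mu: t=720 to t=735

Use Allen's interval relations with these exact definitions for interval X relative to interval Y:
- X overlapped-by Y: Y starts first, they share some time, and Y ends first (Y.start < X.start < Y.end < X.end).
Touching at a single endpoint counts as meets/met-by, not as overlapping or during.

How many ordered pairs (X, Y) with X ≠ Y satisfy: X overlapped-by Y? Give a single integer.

7

Checking all 90 ordered pairs for relation 'overlapped-by'; matching pairs in alphabetical order:
(alpha, kappa): alpha overlapped-by kappa ✓
(alpha, lambda): alpha overlapped-by lambda ✓
(epsilon, alpha): epsilon overlapped-by alpha ✓
(epsilon, lambda): epsilon overlapped-by lambda ✓
(kappa, gamma): kappa overlapped-by gamma ✓
(lambda, kappa): lambda overlapped-by kappa ✓
(mu, epsilon): mu overlapped-by epsilon ✓
Count: 7.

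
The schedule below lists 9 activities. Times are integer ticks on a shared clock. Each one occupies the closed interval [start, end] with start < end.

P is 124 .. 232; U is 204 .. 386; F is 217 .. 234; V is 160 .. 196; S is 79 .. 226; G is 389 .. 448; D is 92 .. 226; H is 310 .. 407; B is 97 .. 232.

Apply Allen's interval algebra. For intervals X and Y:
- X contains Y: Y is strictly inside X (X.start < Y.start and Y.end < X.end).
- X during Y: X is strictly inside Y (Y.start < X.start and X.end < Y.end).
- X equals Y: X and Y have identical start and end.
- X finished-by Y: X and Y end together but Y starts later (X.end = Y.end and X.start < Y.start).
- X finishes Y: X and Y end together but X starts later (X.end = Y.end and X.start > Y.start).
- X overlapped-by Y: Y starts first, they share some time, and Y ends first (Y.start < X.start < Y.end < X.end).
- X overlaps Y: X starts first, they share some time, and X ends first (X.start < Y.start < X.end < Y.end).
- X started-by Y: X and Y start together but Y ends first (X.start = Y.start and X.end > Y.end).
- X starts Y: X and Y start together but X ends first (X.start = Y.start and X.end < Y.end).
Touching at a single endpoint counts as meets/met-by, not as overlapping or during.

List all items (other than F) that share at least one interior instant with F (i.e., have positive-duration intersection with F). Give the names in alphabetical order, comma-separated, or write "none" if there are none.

Target F = [217, 234].
B [97, 232] → overlaps → yes.
D [92, 226] → overlaps → yes.
G [389, 448] → after → no.
H [310, 407] → after → no.
P [124, 232] → overlaps → yes.
S [79, 226] → overlaps → yes.
U [204, 386] → contains → yes.
V [160, 196] → before → no.
Result: B, D, P, S, U.

B, D, P, S, U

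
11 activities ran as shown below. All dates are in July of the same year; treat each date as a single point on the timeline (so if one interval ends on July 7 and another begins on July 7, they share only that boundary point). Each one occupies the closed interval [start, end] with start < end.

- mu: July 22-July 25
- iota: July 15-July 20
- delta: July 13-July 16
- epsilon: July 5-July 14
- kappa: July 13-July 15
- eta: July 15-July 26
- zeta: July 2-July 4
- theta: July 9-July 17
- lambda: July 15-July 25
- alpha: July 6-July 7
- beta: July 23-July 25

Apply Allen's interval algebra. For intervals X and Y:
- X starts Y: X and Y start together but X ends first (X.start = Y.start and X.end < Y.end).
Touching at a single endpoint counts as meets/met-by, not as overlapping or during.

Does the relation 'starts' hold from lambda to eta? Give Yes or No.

Yes

lambda = [July 15, July 25], eta = [July 15, July 26].
Actual relation of lambda to eta: starts.
Asked whether 'starts' holds → Yes.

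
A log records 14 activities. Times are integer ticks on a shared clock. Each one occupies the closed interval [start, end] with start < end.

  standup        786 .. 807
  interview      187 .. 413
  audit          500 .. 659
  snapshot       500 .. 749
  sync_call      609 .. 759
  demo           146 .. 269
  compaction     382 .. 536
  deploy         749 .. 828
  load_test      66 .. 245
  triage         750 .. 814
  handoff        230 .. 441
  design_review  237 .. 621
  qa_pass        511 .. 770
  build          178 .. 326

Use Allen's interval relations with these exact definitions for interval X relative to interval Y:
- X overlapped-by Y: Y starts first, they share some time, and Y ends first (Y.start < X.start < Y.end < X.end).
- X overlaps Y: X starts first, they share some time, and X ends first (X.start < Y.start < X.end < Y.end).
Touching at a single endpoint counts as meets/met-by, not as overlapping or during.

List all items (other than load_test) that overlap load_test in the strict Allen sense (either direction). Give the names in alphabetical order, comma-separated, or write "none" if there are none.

Target load_test = [66, 245].
audit [500, 659] → after → no.
build [178, 326] → overlapped-by → yes.
compaction [382, 536] → after → no.
demo [146, 269] → overlapped-by → yes.
deploy [749, 828] → after → no.
design_review [237, 621] → overlapped-by → yes.
handoff [230, 441] → overlapped-by → yes.
interview [187, 413] → overlapped-by → yes.
qa_pass [511, 770] → after → no.
snapshot [500, 749] → after → no.
standup [786, 807] → after → no.
sync_call [609, 759] → after → no.
triage [750, 814] → after → no.
Result: build, demo, design_review, handoff, interview.

build, demo, design_review, handoff, interview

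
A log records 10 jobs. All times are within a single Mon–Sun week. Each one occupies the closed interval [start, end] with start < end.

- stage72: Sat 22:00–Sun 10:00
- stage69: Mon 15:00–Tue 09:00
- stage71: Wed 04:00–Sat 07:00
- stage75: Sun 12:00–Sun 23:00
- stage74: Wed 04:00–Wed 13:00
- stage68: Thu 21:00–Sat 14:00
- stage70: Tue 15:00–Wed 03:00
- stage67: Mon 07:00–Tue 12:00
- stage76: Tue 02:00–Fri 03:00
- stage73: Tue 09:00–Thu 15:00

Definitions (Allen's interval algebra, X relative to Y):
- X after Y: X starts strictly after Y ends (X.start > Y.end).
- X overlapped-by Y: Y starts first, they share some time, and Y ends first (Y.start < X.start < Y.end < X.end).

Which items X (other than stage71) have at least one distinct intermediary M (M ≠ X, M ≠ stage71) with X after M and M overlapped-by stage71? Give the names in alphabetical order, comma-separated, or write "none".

stage72, stage75

Target stage71 = [Wed 04:00, Sat 07:00].
Intermediaries M with M overlapped-by stage71: stage68.
Via stage68 — items with X after stage68: stage72, stage75.
Union: stage72, stage75.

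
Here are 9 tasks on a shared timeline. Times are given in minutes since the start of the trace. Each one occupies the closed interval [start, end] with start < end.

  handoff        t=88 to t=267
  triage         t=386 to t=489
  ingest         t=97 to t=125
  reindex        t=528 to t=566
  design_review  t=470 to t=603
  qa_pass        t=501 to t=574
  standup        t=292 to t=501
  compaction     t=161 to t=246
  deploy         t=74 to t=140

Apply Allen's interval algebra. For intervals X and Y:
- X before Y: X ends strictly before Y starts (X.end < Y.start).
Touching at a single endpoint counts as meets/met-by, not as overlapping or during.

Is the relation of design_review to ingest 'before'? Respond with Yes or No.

design_review = [t=470, t=603], ingest = [t=97, t=125].
Actual relation of design_review to ingest: after.
Asked whether 'before' holds → No.

No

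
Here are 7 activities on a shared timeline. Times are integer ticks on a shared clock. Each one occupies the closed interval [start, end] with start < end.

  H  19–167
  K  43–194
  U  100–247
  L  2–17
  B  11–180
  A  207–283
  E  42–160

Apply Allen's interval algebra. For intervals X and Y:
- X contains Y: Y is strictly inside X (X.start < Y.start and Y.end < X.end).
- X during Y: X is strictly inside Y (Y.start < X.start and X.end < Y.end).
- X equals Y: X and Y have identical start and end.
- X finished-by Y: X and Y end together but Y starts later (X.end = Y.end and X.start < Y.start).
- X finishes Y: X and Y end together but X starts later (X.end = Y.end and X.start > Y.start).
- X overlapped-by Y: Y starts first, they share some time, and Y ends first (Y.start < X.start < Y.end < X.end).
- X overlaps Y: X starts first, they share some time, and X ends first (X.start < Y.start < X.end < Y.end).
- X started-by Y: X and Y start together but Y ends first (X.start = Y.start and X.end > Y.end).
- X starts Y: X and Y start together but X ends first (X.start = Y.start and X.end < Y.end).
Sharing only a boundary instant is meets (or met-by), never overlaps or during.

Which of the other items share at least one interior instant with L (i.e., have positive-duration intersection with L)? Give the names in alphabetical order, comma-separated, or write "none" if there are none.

Target L = [2, 17].
A [207, 283] → after → no.
B [11, 180] → overlapped-by → yes.
E [42, 160] → after → no.
H [19, 167] → after → no.
K [43, 194] → after → no.
U [100, 247] → after → no.
Result: B.

B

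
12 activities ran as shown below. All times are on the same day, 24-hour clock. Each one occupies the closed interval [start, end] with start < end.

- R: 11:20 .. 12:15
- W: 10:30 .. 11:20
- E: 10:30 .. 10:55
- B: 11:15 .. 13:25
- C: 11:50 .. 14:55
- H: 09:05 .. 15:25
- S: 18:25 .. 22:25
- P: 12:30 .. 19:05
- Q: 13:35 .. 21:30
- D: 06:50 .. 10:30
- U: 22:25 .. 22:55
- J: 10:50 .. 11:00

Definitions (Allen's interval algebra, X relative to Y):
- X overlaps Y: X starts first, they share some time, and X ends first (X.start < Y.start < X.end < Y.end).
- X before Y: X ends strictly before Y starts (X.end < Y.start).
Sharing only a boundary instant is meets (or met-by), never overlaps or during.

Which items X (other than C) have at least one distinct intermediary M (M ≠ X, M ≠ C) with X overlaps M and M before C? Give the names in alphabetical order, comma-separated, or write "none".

Target C = [11:50, 14:55].
Intermediaries M with M before C: D, E, J, W.
Via D — items with X overlaps D: none.
Via E — items with X overlaps E: none.
Via J — items with X overlaps J: E.
Via W — items with X overlaps W: none.
Union: E.

E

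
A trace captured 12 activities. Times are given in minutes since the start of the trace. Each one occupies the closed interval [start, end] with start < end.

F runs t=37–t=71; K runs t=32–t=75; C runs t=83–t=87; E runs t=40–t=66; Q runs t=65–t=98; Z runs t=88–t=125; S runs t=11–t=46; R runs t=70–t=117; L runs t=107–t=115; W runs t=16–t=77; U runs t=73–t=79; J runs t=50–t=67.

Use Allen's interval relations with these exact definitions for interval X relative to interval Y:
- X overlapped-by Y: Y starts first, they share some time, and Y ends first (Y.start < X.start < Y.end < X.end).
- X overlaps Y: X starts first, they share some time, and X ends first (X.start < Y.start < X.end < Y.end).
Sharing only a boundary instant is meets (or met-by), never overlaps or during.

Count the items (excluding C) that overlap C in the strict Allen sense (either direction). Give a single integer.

Target C = [t=83, t=87].
E [t=40, t=66] → before → no.
F [t=37, t=71] → before → no.
J [t=50, t=67] → before → no.
K [t=32, t=75] → before → no.
L [t=107, t=115] → after → no.
Q [t=65, t=98] → contains → no.
R [t=70, t=117] → contains → no.
S [t=11, t=46] → before → no.
U [t=73, t=79] → before → no.
W [t=16, t=77] → before → no.
Z [t=88, t=125] → after → no.
Total: 0.

0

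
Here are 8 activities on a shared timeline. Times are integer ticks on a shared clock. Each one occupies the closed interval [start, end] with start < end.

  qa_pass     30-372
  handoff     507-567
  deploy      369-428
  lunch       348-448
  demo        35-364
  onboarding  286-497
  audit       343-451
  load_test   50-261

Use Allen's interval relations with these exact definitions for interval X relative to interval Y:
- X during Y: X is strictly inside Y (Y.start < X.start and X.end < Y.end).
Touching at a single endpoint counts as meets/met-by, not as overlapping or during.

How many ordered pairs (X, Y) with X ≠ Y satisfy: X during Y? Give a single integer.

9

Checking all 56 ordered pairs for relation 'during'; matching pairs in alphabetical order:
(audit, onboarding): audit during onboarding ✓
(demo, qa_pass): demo during qa_pass ✓
(deploy, audit): deploy during audit ✓
(deploy, lunch): deploy during lunch ✓
(deploy, onboarding): deploy during onboarding ✓
(load_test, demo): load_test during demo ✓
(load_test, qa_pass): load_test during qa_pass ✓
(lunch, audit): lunch during audit ✓
(lunch, onboarding): lunch during onboarding ✓
Count: 9.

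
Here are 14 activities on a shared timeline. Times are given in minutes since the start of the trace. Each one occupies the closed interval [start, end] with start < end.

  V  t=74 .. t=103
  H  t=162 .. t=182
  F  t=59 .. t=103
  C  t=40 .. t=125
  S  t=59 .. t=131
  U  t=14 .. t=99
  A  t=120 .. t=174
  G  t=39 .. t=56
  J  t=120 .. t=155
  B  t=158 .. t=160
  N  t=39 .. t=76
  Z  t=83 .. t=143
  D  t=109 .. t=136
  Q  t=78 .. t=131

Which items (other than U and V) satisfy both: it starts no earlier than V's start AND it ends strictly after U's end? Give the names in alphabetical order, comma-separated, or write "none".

A, B, D, H, J, Q, Z

Conditions: its start is no earlier than V's start (X.start >= t=74) AND its end is strictly after U's end (X.end > t=99).
A: start t=120 >= t=74? ✓; end t=174 > t=99? ✓ → yes.
B: start t=158 >= t=74? ✓; end t=160 > t=99? ✓ → yes.
C: start t=40 >= t=74? ✗; end t=125 > t=99? ✓ → no.
D: start t=109 >= t=74? ✓; end t=136 > t=99? ✓ → yes.
F: start t=59 >= t=74? ✗; end t=103 > t=99? ✓ → no.
G: start t=39 >= t=74? ✗; end t=56 > t=99? ✗ → no.
H: start t=162 >= t=74? ✓; end t=182 > t=99? ✓ → yes.
J: start t=120 >= t=74? ✓; end t=155 > t=99? ✓ → yes.
N: start t=39 >= t=74? ✗; end t=76 > t=99? ✗ → no.
Q: start t=78 >= t=74? ✓; end t=131 > t=99? ✓ → yes.
S: start t=59 >= t=74? ✗; end t=131 > t=99? ✓ → no.
Z: start t=83 >= t=74? ✓; end t=143 > t=99? ✓ → yes.
Result: A, B, D, H, J, Q, Z.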